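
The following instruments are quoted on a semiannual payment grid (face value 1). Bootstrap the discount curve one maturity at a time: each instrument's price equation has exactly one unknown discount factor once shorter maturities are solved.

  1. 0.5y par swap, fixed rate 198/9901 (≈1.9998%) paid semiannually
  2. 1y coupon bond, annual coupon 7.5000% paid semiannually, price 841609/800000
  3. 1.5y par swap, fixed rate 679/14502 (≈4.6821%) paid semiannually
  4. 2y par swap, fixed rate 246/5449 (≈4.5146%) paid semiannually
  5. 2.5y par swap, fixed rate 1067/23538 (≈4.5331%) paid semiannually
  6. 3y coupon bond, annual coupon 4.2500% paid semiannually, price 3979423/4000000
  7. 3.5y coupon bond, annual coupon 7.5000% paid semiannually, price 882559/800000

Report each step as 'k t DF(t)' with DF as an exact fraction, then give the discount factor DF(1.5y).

step 1 [0.5y] swap r/2=99/9901: DF=(1 − 99/9901·(0))/(1+99/9901) = 9901/10000 ≈ 0.990100
step 2 [1y] bond c/2=3/80: DF=(841609/800000 − 3/80·(0.990100))/(1+3/80) = 4891/5000 ≈ 0.978200
step 3 [1.5y] swap r/2=679/29004: DF=(1 − 679/29004·(0.990100+0.978200))/(1+679/29004) = 9321/10000 ≈ 0.932100
step 4 [2y] swap r/2=123/5449: DF=(1 − 123/5449·(0.990100+0.978200+0.932100))/(1+123/5449) = 9139/10000 ≈ 0.913900
step 5 [2.5y] swap r/2=1067/47076: DF=(1 − 1067/47076·(0.990100+0.978200+0.932100+0.913900))/(1+1067/47076) = 8933/10000 ≈ 0.893300
step 6 [3y] bond c/2=17/800: DF=(3979423/4000000 − 17/800·(0.990100+0.978200+0.932100+0.913900+0.893300))/(1+17/800) = 4381/5000 ≈ 0.876200
step 7 [3.5y] bond c/2=3/80: DF=(882559/800000 − 3/80·(0.990100+0.978200+0.932100+0.913900+0.893300+0.876200))/(1+3/80) = 1723/2000 ≈ 0.861500

1 1/2 9901/10000
2 1 4891/5000
3 3/2 9321/10000
4 2 9139/10000
5 5/2 8933/10000
6 3 4381/5000
7 7/2 1723/2000
DF(1.5y) = 9321/10000 ≈ 0.932100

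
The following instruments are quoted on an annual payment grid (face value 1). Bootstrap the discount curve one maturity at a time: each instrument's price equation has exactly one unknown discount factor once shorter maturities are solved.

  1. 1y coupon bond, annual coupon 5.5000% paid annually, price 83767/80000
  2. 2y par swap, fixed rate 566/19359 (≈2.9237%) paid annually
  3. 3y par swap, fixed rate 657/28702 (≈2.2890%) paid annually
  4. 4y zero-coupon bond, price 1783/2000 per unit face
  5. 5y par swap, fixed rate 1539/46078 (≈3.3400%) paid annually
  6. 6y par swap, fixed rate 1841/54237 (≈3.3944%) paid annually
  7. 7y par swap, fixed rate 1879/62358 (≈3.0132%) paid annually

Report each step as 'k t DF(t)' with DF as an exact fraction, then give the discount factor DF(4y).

1 1 397/400
2 2 4717/5000
3 3 9343/10000
4 4 1783/2000
5 5 8461/10000
6 6 8159/10000
7 7 8121/10000
DF(4y) = 1783/2000 ≈ 0.891500

step 1 [1y] bond c/1=11/200: DF=(83767/80000 − 11/200·(0))/(1+11/200) = 397/400 ≈ 0.992500
step 2 [2y] swap r/1=566/19359: DF=(1 − 566/19359·(0.992500))/(1+566/19359) = 4717/5000 ≈ 0.943400
step 3 [3y] swap r/1=657/28702: DF=(1 − 657/28702·(0.992500+0.943400))/(1+657/28702) = 9343/10000 ≈ 0.934300
step 4 [4y] zero: DF = P = 1783/2000 ≈ 0.891500
step 5 [5y] swap r/1=1539/46078: DF=(1 − 1539/46078·(0.992500+0.943400+0.934300+0.891500))/(1+1539/46078) = 8461/10000 ≈ 0.846100
step 6 [6y] swap r/1=1841/54237: DF=(1 − 1841/54237·(0.992500+0.943400+0.934300+0.891500+0.846100))/(1+1841/54237) = 8159/10000 ≈ 0.815900
step 7 [7y] swap r/1=1879/62358: DF=(1 − 1879/62358·(0.992500+0.943400+0.934300+0.891500+0.846100+0.815900))/(1+1879/62358) = 8121/10000 ≈ 0.812100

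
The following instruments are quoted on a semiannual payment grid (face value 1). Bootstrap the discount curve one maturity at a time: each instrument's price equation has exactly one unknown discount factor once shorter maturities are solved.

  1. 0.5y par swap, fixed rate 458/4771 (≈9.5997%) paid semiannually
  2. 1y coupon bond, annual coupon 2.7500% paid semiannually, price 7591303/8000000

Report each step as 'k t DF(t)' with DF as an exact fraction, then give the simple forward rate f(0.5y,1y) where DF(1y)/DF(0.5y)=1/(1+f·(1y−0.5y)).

step 1 [0.5y] swap r/2=229/4771: DF=(1 − 229/4771·(0))/(1+229/4771) = 4771/5000 ≈ 0.954200
step 2 [1y] bond c/2=11/800: DF=(7591303/8000000 − 11/800·(0.954200))/(1+11/800) = 9231/10000 ≈ 0.923100

1 1/2 4771/5000
2 1 9231/10000
f(0.5y,1y) = ((4771/5000)/(9231/10000) − 1)/(1/2) = 622/9231 ≈ 6.7382%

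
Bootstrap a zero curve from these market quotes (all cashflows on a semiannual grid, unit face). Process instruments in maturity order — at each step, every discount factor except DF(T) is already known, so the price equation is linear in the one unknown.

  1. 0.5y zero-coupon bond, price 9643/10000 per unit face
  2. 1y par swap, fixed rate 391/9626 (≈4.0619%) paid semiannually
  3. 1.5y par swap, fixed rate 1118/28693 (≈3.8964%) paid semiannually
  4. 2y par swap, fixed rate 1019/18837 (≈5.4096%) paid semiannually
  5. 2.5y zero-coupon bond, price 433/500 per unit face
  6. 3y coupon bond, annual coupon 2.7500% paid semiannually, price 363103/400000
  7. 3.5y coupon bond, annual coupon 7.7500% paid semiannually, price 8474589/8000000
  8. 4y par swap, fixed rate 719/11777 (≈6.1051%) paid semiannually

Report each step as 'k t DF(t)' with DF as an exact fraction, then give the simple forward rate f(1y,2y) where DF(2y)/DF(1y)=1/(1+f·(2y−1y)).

step 1 [0.5y] zero: DF = P = 9643/10000 ≈ 0.964300
step 2 [1y] swap r/2=391/19252: DF=(1 − 391/19252·(0.964300))/(1+391/19252) = 9609/10000 ≈ 0.960900
step 3 [1.5y] swap r/2=559/28693: DF=(1 − 559/28693·(0.964300+0.960900))/(1+559/28693) = 9441/10000 ≈ 0.944100
step 4 [2y] swap r/2=1019/37674: DF=(1 − 1019/37674·(0.964300+0.960900+0.944100))/(1+1019/37674) = 8981/10000 ≈ 0.898100
step 5 [2.5y] zero: DF = P = 433/500 ≈ 0.866000
step 6 [3y] bond c/2=11/800: DF=(363103/400000 − 11/800·(0.964300+0.960900+0.944100+0.898100+0.866000))/(1+11/800) = 4163/5000 ≈ 0.832600
step 7 [3.5y] bond c/2=31/800: DF=(8474589/8000000 − 31/800·(0.964300+0.960900+0.944100+0.898100+0.866000+0.832600))/(1+31/800) = 8159/10000 ≈ 0.815900
step 8 [4y] swap r/2=719/23554: DF=(1 − 719/23554·(0.964300+0.960900+0.944100+0.898100+0.866000+0.832600+0.815900))/(1+719/23554) = 7843/10000 ≈ 0.784300

1 1/2 9643/10000
2 1 9609/10000
3 3/2 9441/10000
4 2 8981/10000
5 5/2 433/500
6 3 4163/5000
7 7/2 8159/10000
8 4 7843/10000
f(1y,2y) = ((9609/10000)/(8981/10000) − 1)/(1) = 628/8981 ≈ 6.9925%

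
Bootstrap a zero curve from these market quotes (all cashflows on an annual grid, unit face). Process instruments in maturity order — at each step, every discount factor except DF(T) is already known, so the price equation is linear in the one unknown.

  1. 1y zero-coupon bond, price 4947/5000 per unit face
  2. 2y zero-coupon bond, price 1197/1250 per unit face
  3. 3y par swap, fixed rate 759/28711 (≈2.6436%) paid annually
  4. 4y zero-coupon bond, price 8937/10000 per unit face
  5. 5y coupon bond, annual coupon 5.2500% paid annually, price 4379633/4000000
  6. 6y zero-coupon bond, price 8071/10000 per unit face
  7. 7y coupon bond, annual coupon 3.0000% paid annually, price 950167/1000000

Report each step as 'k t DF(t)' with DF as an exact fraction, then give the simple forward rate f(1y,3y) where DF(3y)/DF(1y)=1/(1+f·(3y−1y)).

1 1 4947/5000
2 2 1197/1250
3 3 9241/10000
4 4 8937/10000
5 5 341/400
6 6 8071/10000
7 7 1529/2000
f(1y,3y) = ((4947/5000)/(9241/10000) − 1)/(2) = 653/18482 ≈ 3.5332%

step 1 [1y] zero: DF = P = 4947/5000 ≈ 0.989400
step 2 [2y] zero: DF = P = 1197/1250 ≈ 0.957600
step 3 [3y] swap r/1=759/28711: DF=(1 − 759/28711·(0.989400+0.957600))/(1+759/28711) = 9241/10000 ≈ 0.924100
step 4 [4y] zero: DF = P = 8937/10000 ≈ 0.893700
step 5 [5y] bond c/1=21/400: DF=(4379633/4000000 − 21/400·(0.989400+0.957600+0.924100+0.893700))/(1+21/400) = 341/400 ≈ 0.852500
step 6 [6y] zero: DF = P = 8071/10000 ≈ 0.807100
step 7 [7y] bond c/1=3/100: DF=(950167/1000000 − 3/100·(0.989400+0.957600+0.924100+0.893700+0.852500+0.807100))/(1+3/100) = 1529/2000 ≈ 0.764500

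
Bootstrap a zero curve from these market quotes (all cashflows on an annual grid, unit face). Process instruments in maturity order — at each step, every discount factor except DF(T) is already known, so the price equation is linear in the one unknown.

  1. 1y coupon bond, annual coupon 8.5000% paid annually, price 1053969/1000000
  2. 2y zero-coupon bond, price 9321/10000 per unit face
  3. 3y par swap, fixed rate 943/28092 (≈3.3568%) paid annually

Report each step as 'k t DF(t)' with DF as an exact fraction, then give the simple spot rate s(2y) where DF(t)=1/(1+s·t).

1 1 4857/5000
2 2 9321/10000
3 3 9057/10000
s(2y) = (1/(9321/10000) − 1)/(2) = 679/18642 ≈ 3.6423%

step 1 [1y] bond c/1=17/200: DF=(1053969/1000000 − 17/200·(0))/(1+17/200) = 4857/5000 ≈ 0.971400
step 2 [2y] zero: DF = P = 9321/10000 ≈ 0.932100
step 3 [3y] swap r/1=943/28092: DF=(1 − 943/28092·(0.971400+0.932100))/(1+943/28092) = 9057/10000 ≈ 0.905700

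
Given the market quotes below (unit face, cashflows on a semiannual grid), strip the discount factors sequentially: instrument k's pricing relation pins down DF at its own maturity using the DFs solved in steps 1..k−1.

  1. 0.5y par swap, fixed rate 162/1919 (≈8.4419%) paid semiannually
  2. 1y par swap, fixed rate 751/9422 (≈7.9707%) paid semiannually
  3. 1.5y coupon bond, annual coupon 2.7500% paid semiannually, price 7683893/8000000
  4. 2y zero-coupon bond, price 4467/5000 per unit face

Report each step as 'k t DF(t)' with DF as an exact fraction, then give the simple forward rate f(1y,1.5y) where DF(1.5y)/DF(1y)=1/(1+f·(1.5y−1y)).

1 1/2 1919/2000
2 1 9249/10000
3 3/2 9219/10000
4 2 4467/5000
f(1y,1.5y) = ((9249/10000)/(9219/10000) − 1)/(1/2) = 20/3073 ≈ 0.6508%

step 1 [0.5y] swap r/2=81/1919: DF=(1 − 81/1919·(0))/(1+81/1919) = 1919/2000 ≈ 0.959500
step 2 [1y] swap r/2=751/18844: DF=(1 − 751/18844·(0.959500))/(1+751/18844) = 9249/10000 ≈ 0.924900
step 3 [1.5y] bond c/2=11/800: DF=(7683893/8000000 − 11/800·(0.959500+0.924900))/(1+11/800) = 9219/10000 ≈ 0.921900
step 4 [2y] zero: DF = P = 4467/5000 ≈ 0.893400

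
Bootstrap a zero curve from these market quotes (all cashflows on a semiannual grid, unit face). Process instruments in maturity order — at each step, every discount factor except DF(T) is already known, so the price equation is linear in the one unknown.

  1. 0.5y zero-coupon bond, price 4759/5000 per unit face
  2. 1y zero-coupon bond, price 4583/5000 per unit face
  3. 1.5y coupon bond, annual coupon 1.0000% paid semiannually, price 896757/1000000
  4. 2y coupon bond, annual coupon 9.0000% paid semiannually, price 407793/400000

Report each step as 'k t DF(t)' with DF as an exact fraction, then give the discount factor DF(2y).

1 1/2 4759/5000
2 1 4583/5000
3 3/2 883/1000
4 2 8571/10000
DF(2y) = 8571/10000 ≈ 0.857100

step 1 [0.5y] zero: DF = P = 4759/5000 ≈ 0.951800
step 2 [1y] zero: DF = P = 4583/5000 ≈ 0.916600
step 3 [1.5y] bond c/2=1/200: DF=(896757/1000000 − 1/200·(0.951800+0.916600))/(1+1/200) = 883/1000 ≈ 0.883000
step 4 [2y] bond c/2=9/200: DF=(407793/400000 − 9/200·(0.951800+0.916600+0.883000))/(1+9/200) = 8571/10000 ≈ 0.857100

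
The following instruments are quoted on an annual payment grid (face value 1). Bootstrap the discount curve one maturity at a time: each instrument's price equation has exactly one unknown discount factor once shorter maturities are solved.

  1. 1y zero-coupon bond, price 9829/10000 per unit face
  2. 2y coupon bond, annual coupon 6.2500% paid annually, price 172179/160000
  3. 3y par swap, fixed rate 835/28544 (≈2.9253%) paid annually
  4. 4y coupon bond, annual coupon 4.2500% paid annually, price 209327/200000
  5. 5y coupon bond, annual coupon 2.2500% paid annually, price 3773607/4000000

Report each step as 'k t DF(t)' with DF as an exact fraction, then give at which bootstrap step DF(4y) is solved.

step 1 [1y] zero: DF = P = 9829/10000 ≈ 0.982900
step 2 [2y] bond c/1=1/16: DF=(172179/160000 − 1/16·(0.982900))/(1+1/16) = 191/200 ≈ 0.955000
step 3 [3y] swap r/1=835/28544: DF=(1 − 835/28544·(0.982900+0.955000))/(1+835/28544) = 1833/2000 ≈ 0.916500
step 4 [4y] bond c/1=17/400: DF=(209327/200000 − 17/400·(0.982900+0.955000+0.916500))/(1+17/400) = 2219/2500 ≈ 0.887600
step 5 [5y] bond c/1=9/400: DF=(3773607/4000000 − 9/400·(0.982900+0.955000+0.916500+0.887600))/(1+9/400) = 8403/10000 ≈ 0.840300

1 1 9829/10000
2 2 191/200
3 3 1833/2000
4 4 2219/2500
5 5 8403/10000
DF(4y) is solved at step 4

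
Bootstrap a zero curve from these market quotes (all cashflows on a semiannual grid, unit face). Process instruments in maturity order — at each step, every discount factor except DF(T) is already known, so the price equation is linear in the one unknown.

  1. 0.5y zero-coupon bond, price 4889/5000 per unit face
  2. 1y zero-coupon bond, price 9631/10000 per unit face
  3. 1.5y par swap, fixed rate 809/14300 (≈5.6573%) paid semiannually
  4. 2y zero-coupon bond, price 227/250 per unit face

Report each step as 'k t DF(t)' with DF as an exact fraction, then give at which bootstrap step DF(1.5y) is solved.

1 1/2 4889/5000
2 1 9631/10000
3 3/2 9191/10000
4 2 227/250
DF(1.5y) is solved at step 3

step 1 [0.5y] zero: DF = P = 4889/5000 ≈ 0.977800
step 2 [1y] zero: DF = P = 9631/10000 ≈ 0.963100
step 3 [1.5y] swap r/2=809/28600: DF=(1 − 809/28600·(0.977800+0.963100))/(1+809/28600) = 9191/10000 ≈ 0.919100
step 4 [2y] zero: DF = P = 227/250 ≈ 0.908000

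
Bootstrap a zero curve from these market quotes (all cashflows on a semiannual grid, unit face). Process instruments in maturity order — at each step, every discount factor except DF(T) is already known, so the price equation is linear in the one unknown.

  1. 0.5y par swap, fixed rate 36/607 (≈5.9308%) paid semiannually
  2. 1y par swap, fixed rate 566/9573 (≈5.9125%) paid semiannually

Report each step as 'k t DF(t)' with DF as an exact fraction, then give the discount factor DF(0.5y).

1 1/2 607/625
2 1 4717/5000
DF(0.5y) = 607/625 ≈ 0.971200

step 1 [0.5y] swap r/2=18/607: DF=(1 − 18/607·(0))/(1+18/607) = 607/625 ≈ 0.971200
step 2 [1y] swap r/2=283/9573: DF=(1 − 283/9573·(0.971200))/(1+283/9573) = 4717/5000 ≈ 0.943400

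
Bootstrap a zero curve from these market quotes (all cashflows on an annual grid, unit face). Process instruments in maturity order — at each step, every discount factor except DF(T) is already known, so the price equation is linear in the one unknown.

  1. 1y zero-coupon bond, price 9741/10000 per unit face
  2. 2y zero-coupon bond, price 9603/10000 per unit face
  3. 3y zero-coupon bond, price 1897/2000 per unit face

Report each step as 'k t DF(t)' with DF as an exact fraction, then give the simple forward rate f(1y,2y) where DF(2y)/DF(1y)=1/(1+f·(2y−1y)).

step 1 [1y] zero: DF = P = 9741/10000 ≈ 0.974100
step 2 [2y] zero: DF = P = 9603/10000 ≈ 0.960300
step 3 [3y] zero: DF = P = 1897/2000 ≈ 0.948500

1 1 9741/10000
2 2 9603/10000
3 3 1897/2000
f(1y,2y) = ((9741/10000)/(9603/10000) − 1)/(1) = 46/3201 ≈ 1.4371%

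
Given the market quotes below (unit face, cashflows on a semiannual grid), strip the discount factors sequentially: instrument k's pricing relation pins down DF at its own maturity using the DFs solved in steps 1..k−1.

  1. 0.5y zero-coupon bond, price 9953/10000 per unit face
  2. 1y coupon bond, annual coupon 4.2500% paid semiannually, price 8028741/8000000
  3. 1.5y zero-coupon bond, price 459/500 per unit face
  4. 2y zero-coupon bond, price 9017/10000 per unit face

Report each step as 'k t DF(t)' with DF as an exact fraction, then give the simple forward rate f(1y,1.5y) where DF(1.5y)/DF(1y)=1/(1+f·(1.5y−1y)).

1 1/2 9953/10000
2 1 481/500
3 3/2 459/500
4 2 9017/10000
f(1y,1.5y) = ((481/500)/(459/500) − 1)/(1/2) = 44/459 ≈ 9.5861%

step 1 [0.5y] zero: DF = P = 9953/10000 ≈ 0.995300
step 2 [1y] bond c/2=17/800: DF=(8028741/8000000 − 17/800·(0.995300))/(1+17/800) = 481/500 ≈ 0.962000
step 3 [1.5y] zero: DF = P = 459/500 ≈ 0.918000
step 4 [2y] zero: DF = P = 9017/10000 ≈ 0.901700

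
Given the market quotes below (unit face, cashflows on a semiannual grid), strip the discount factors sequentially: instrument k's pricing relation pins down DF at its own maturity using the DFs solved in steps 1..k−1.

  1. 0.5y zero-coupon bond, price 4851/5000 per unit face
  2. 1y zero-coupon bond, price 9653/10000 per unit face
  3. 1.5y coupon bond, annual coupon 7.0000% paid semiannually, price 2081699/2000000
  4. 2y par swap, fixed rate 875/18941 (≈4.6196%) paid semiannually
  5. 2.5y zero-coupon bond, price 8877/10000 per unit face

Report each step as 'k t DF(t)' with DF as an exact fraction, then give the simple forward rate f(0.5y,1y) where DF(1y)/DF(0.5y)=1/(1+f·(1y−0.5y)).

step 1 [0.5y] zero: DF = P = 4851/5000 ≈ 0.970200
step 2 [1y] zero: DF = P = 9653/10000 ≈ 0.965300
step 3 [1.5y] bond c/2=7/200: DF=(2081699/2000000 − 7/200·(0.970200+0.965300))/(1+7/200) = 4701/5000 ≈ 0.940200
step 4 [2y] swap r/2=875/37882: DF=(1 − 875/37882·(0.970200+0.965300+0.940200))/(1+875/37882) = 73/80 ≈ 0.912500
step 5 [2.5y] zero: DF = P = 8877/10000 ≈ 0.887700

1 1/2 4851/5000
2 1 9653/10000
3 3/2 4701/5000
4 2 73/80
5 5/2 8877/10000
f(0.5y,1y) = ((4851/5000)/(9653/10000) − 1)/(1/2) = 2/197 ≈ 1.0152%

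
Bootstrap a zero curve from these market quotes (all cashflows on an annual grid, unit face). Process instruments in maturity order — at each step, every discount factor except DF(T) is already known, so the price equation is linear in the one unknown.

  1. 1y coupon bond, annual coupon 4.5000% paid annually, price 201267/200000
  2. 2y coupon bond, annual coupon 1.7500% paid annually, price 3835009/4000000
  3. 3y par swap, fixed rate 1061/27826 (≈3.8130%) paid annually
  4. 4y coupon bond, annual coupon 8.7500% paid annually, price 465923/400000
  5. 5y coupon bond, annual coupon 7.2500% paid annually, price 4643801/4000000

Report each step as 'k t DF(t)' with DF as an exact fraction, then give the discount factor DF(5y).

1 1 963/1000
2 2 9257/10000
3 3 8939/10000
4 4 1059/1250
5 5 8371/10000
DF(5y) = 8371/10000 ≈ 0.837100

step 1 [1y] bond c/1=9/200: DF=(201267/200000 − 9/200·(0))/(1+9/200) = 963/1000 ≈ 0.963000
step 2 [2y] bond c/1=7/400: DF=(3835009/4000000 − 7/400·(0.963000))/(1+7/400) = 9257/10000 ≈ 0.925700
step 3 [3y] swap r/1=1061/27826: DF=(1 − 1061/27826·(0.963000+0.925700))/(1+1061/27826) = 8939/10000 ≈ 0.893900
step 4 [4y] bond c/1=7/80: DF=(465923/400000 − 7/80·(0.963000+0.925700+0.893900))/(1+7/80) = 1059/1250 ≈ 0.847200
step 5 [5y] bond c/1=29/400: DF=(4643801/4000000 − 29/400·(0.963000+0.925700+0.893900+0.847200))/(1+29/400) = 8371/10000 ≈ 0.837100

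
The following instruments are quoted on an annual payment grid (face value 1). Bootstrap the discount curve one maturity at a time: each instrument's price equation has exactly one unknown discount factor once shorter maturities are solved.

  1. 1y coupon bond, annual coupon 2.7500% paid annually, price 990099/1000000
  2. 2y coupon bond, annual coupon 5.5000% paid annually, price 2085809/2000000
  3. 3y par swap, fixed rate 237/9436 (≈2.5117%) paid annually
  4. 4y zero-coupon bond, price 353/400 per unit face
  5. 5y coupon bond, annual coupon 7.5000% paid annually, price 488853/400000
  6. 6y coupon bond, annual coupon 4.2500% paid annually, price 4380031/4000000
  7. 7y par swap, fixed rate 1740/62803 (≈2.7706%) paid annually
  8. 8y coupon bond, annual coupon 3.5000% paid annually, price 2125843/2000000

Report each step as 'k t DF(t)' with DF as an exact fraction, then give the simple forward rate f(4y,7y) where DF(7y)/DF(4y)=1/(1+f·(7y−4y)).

1 1 2409/2500
2 2 9383/10000
3 3 9289/10000
4 4 353/400
5 5 4389/5000
6 6 1079/1250
7 7 413/500
8 8 4073/5000
f(4y,7y) = ((353/400)/(413/500) − 1)/(3) = 113/4956 ≈ 2.2801%

step 1 [1y] bond c/1=11/400: DF=(990099/1000000 − 11/400·(0))/(1+11/400) = 2409/2500 ≈ 0.963600
step 2 [2y] bond c/1=11/200: DF=(2085809/2000000 − 11/200·(0.963600))/(1+11/200) = 9383/10000 ≈ 0.938300
step 3 [3y] swap r/1=237/9436: DF=(1 − 237/9436·(0.963600+0.938300))/(1+237/9436) = 9289/10000 ≈ 0.928900
step 4 [4y] zero: DF = P = 353/400 ≈ 0.882500
step 5 [5y] bond c/1=3/40: DF=(488853/400000 − 3/40·(0.963600+0.938300+0.928900+0.882500))/(1+3/40) = 4389/5000 ≈ 0.877800
step 6 [6y] bond c/1=17/400: DF=(4380031/4000000 − 17/400·(0.963600+0.938300+0.928900+0.882500+0.877800))/(1+17/400) = 1079/1250 ≈ 0.863200
step 7 [7y] swap r/1=1740/62803: DF=(1 − 1740/62803·(0.963600+0.938300+0.928900+0.882500+0.877800+0.863200))/(1+1740/62803) = 413/500 ≈ 0.826000
step 8 [8y] bond c/1=7/200: DF=(2125843/2000000 − 7/200·(0.963600+0.938300+0.928900+0.882500+0.877800+0.863200+0.826000))/(1+7/200) = 4073/5000 ≈ 0.814600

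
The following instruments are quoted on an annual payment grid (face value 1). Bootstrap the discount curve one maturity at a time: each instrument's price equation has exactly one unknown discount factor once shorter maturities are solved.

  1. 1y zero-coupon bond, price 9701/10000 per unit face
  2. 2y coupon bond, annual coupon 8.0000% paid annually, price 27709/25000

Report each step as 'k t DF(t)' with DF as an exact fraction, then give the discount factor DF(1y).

1 1 9701/10000
2 2 1193/1250
DF(1y) = 9701/10000 ≈ 0.970100

step 1 [1y] zero: DF = P = 9701/10000 ≈ 0.970100
step 2 [2y] bond c/1=2/25: DF=(27709/25000 − 2/25·(0.970100))/(1+2/25) = 1193/1250 ≈ 0.954400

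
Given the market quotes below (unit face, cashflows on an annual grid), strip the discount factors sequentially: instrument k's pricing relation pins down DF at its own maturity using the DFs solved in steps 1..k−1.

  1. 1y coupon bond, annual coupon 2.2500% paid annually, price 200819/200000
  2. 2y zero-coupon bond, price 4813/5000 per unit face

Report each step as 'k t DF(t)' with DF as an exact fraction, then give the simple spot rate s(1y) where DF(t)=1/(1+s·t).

1 1 491/500
2 2 4813/5000
s(1y) = (1/(491/500) − 1)/(1) = 9/491 ≈ 1.8330%

step 1 [1y] bond c/1=9/400: DF=(200819/200000 − 9/400·(0))/(1+9/400) = 491/500 ≈ 0.982000
step 2 [2y] zero: DF = P = 4813/5000 ≈ 0.962600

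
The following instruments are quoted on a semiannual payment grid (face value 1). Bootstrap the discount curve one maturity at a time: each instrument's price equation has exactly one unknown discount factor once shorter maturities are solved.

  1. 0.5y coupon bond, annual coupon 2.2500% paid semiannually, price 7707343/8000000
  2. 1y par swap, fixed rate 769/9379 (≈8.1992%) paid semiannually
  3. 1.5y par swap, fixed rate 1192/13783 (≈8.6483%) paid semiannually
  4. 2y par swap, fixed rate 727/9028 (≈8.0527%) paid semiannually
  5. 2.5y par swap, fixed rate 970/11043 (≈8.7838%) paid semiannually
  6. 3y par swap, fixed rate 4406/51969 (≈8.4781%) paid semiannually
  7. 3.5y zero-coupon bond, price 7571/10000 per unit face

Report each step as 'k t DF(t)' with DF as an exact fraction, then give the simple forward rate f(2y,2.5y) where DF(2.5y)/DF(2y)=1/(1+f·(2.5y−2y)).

step 1 [0.5y] bond c/2=9/800: DF=(7707343/8000000 − 9/800·(0))/(1+9/800) = 9527/10000 ≈ 0.952700
step 2 [1y] swap r/2=769/18758: DF=(1 − 769/18758·(0.952700))/(1+769/18758) = 9231/10000 ≈ 0.923100
step 3 [1.5y] swap r/2=596/13783: DF=(1 − 596/13783·(0.952700+0.923100))/(1+596/13783) = 1101/1250 ≈ 0.880800
step 4 [2y] swap r/2=727/18056: DF=(1 − 727/18056·(0.952700+0.923100+0.880800))/(1+727/18056) = 4273/5000 ≈ 0.854600
step 5 [2.5y] swap r/2=485/11043: DF=(1 − 485/11043·(0.952700+0.923100+0.880800+0.854600))/(1+485/11043) = 403/500 ≈ 0.806000
step 6 [3y] swap r/2=2203/51969: DF=(1 − 2203/51969·(0.952700+0.923100+0.880800+0.854600+0.806000))/(1+2203/51969) = 7797/10000 ≈ 0.779700
step 7 [3.5y] zero: DF = P = 7571/10000 ≈ 0.757100

1 1/2 9527/10000
2 1 9231/10000
3 3/2 1101/1250
4 2 4273/5000
5 5/2 403/500
6 3 7797/10000
7 7/2 7571/10000
f(2y,2.5y) = ((4273/5000)/(403/500) − 1)/(1/2) = 243/2015 ≈ 12.0596%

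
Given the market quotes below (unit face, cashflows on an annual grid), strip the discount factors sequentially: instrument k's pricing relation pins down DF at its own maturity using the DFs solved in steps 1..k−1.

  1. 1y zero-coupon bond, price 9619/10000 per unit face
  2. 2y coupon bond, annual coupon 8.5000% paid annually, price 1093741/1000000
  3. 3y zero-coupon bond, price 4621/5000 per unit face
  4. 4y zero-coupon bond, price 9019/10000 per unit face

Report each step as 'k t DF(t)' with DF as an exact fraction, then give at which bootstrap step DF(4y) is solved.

1 1 9619/10000
2 2 9327/10000
3 3 4621/5000
4 4 9019/10000
DF(4y) is solved at step 4

step 1 [1y] zero: DF = P = 9619/10000 ≈ 0.961900
step 2 [2y] bond c/1=17/200: DF=(1093741/1000000 − 17/200·(0.961900))/(1+17/200) = 9327/10000 ≈ 0.932700
step 3 [3y] zero: DF = P = 4621/5000 ≈ 0.924200
step 4 [4y] zero: DF = P = 9019/10000 ≈ 0.901900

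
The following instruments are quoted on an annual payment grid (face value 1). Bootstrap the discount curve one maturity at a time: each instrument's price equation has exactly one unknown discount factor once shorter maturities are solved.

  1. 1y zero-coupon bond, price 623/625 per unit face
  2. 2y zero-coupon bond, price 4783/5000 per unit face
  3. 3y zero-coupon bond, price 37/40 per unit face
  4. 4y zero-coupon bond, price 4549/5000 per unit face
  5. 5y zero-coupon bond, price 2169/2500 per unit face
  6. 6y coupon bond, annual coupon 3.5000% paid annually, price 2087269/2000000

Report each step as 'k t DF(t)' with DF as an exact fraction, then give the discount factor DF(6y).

step 1 [1y] zero: DF = P = 623/625 ≈ 0.996800
step 2 [2y] zero: DF = P = 4783/5000 ≈ 0.956600
step 3 [3y] zero: DF = P = 37/40 ≈ 0.925000
step 4 [4y] zero: DF = P = 4549/5000 ≈ 0.909800
step 5 [5y] zero: DF = P = 2169/2500 ≈ 0.867600
step 6 [6y] bond c/1=7/200: DF=(2087269/2000000 − 7/200·(0.996800+0.956600+0.925000+0.909800+0.867600))/(1+7/200) = 8509/10000 ≈ 0.850900

1 1 623/625
2 2 4783/5000
3 3 37/40
4 4 4549/5000
5 5 2169/2500
6 6 8509/10000
DF(6y) = 8509/10000 ≈ 0.850900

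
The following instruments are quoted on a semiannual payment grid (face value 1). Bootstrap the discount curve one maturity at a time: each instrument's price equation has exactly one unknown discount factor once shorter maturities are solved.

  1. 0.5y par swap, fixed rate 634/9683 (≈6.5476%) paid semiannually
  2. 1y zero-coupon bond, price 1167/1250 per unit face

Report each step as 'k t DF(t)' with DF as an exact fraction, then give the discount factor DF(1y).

step 1 [0.5y] swap r/2=317/9683: DF=(1 − 317/9683·(0))/(1+317/9683) = 9683/10000 ≈ 0.968300
step 2 [1y] zero: DF = P = 1167/1250 ≈ 0.933600

1 1/2 9683/10000
2 1 1167/1250
DF(1y) = 1167/1250 ≈ 0.933600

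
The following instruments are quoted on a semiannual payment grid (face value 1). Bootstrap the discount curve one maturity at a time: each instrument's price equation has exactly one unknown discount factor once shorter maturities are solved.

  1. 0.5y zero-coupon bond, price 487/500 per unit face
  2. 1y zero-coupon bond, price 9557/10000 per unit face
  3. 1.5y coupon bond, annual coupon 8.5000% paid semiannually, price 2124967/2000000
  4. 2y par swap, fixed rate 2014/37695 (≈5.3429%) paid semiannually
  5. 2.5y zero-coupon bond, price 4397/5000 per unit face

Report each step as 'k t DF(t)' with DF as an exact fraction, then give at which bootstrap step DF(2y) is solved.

step 1 [0.5y] zero: DF = P = 487/500 ≈ 0.974000
step 2 [1y] zero: DF = P = 9557/10000 ≈ 0.955700
step 3 [1.5y] bond c/2=17/400: DF=(2124967/2000000 − 17/400·(0.974000+0.955700))/(1+17/400) = 1881/2000 ≈ 0.940500
step 4 [2y] swap r/2=1007/37695: DF=(1 − 1007/37695·(0.974000+0.955700+0.940500))/(1+1007/37695) = 8993/10000 ≈ 0.899300
step 5 [2.5y] zero: DF = P = 4397/5000 ≈ 0.879400

1 1/2 487/500
2 1 9557/10000
3 3/2 1881/2000
4 2 8993/10000
5 5/2 4397/5000
DF(2y) is solved at step 4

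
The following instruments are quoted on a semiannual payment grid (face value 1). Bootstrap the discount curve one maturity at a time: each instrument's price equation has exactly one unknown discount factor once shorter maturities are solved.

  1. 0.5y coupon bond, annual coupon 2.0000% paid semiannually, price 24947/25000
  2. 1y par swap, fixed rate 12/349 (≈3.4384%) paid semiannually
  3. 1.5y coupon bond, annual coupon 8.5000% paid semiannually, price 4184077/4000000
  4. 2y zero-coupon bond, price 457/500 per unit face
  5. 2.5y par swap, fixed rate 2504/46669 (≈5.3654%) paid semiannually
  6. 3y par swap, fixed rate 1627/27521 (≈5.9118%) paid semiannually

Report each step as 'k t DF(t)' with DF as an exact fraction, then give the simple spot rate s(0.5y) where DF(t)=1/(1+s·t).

step 1 [0.5y] bond c/2=1/100: DF=(24947/25000 − 1/100·(0))/(1+1/100) = 247/250 ≈ 0.988000
step 2 [1y] swap r/2=6/349: DF=(1 − 6/349·(0.988000))/(1+6/349) = 604/625 ≈ 0.966400
step 3 [1.5y] bond c/2=17/400: DF=(4184077/4000000 − 17/400·(0.988000+0.966400))/(1+17/400) = 9237/10000 ≈ 0.923700
step 4 [2y] zero: DF = P = 457/500 ≈ 0.914000
step 5 [2.5y] swap r/2=1252/46669: DF=(1 − 1252/46669·(0.988000+0.966400+0.923700+0.914000))/(1+1252/46669) = 2187/2500 ≈ 0.874800
step 6 [3y] swap r/2=1627/55042: DF=(1 − 1627/55042·(0.988000+0.966400+0.923700+0.914000+0.874800))/(1+1627/55042) = 8373/10000 ≈ 0.837300

1 1/2 247/250
2 1 604/625
3 3/2 9237/10000
4 2 457/500
5 5/2 2187/2500
6 3 8373/10000
s(0.5y) = (1/(247/250) − 1)/(1/2) = 6/247 ≈ 2.4291%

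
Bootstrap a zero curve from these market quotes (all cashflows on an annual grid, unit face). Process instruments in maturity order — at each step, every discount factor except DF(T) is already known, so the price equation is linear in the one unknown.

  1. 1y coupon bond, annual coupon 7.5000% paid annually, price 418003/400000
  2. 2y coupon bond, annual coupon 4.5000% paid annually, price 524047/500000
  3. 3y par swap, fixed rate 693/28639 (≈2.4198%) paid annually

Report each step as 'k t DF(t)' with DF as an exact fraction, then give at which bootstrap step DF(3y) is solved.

step 1 [1y] bond c/1=3/40: DF=(418003/400000 − 3/40·(0))/(1+3/40) = 9721/10000 ≈ 0.972100
step 2 [2y] bond c/1=9/200: DF=(524047/500000 − 9/200·(0.972100))/(1+9/200) = 9611/10000 ≈ 0.961100
step 3 [3y] swap r/1=693/28639: DF=(1 − 693/28639·(0.972100+0.961100))/(1+693/28639) = 9307/10000 ≈ 0.930700

1 1 9721/10000
2 2 9611/10000
3 3 9307/10000
DF(3y) is solved at step 3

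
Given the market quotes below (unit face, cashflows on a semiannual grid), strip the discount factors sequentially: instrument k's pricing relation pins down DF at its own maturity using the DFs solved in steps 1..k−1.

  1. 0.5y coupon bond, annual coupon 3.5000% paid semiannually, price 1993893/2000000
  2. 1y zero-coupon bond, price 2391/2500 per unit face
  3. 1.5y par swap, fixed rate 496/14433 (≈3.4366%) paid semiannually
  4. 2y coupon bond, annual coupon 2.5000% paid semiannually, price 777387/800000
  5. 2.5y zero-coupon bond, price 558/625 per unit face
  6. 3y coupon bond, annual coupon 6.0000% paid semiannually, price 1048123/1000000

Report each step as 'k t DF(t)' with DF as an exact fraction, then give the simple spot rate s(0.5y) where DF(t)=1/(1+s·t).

1 1/2 4899/5000
2 1 2391/2500
3 3/2 594/625
4 2 9241/10000
5 5/2 558/625
6 3 4403/5000
s(0.5y) = (1/(4899/5000) − 1)/(1/2) = 202/4899 ≈ 4.1233%

step 1 [0.5y] bond c/2=7/400: DF=(1993893/2000000 − 7/400·(0))/(1+7/400) = 4899/5000 ≈ 0.979800
step 2 [1y] zero: DF = P = 2391/2500 ≈ 0.956400
step 3 [1.5y] swap r/2=248/14433: DF=(1 − 248/14433·(0.979800+0.956400))/(1+248/14433) = 594/625 ≈ 0.950400
step 4 [2y] bond c/2=1/80: DF=(777387/800000 − 1/80·(0.979800+0.956400+0.950400))/(1+1/80) = 9241/10000 ≈ 0.924100
step 5 [2.5y] zero: DF = P = 558/625 ≈ 0.892800
step 6 [3y] bond c/2=3/100: DF=(1048123/1000000 − 3/100·(0.979800+0.956400+0.950400+0.924100+0.892800))/(1+3/100) = 4403/5000 ≈ 0.880600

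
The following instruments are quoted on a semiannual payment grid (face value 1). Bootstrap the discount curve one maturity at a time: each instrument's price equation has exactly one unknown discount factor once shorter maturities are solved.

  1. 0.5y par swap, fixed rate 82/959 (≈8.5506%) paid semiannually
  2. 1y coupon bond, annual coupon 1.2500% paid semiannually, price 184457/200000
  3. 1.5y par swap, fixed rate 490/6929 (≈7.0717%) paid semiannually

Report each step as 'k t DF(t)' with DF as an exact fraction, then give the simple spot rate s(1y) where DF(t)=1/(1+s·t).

1 1/2 959/1000
2 1 4553/5000
3 3/2 451/500
s(1y) = (1/(4553/5000) − 1)/(1) = 447/4553 ≈ 9.8177%

step 1 [0.5y] swap r/2=41/959: DF=(1 − 41/959·(0))/(1+41/959) = 959/1000 ≈ 0.959000
step 2 [1y] bond c/2=1/160: DF=(184457/200000 − 1/160·(0.959000))/(1+1/160) = 4553/5000 ≈ 0.910600
step 3 [1.5y] swap r/2=245/6929: DF=(1 − 245/6929·(0.959000+0.910600))/(1+245/6929) = 451/500 ≈ 0.902000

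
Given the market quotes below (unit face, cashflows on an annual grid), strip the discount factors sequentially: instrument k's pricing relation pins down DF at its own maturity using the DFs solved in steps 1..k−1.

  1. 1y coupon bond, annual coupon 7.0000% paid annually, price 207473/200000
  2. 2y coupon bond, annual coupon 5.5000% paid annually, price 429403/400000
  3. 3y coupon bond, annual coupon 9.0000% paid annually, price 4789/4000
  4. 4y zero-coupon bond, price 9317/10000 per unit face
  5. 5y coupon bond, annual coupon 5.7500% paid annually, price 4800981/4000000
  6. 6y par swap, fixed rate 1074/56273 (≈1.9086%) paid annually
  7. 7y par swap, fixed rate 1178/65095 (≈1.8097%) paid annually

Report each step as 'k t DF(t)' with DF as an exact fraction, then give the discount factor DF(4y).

1 1 1939/2000
2 2 967/1000
3 3 1877/2000
4 4 9317/10000
5 5 116/125
6 6 4463/5000
7 7 4411/5000
DF(4y) = 9317/10000 ≈ 0.931700

step 1 [1y] bond c/1=7/100: DF=(207473/200000 − 7/100·(0))/(1+7/100) = 1939/2000 ≈ 0.969500
step 2 [2y] bond c/1=11/200: DF=(429403/400000 − 11/200·(0.969500))/(1+11/200) = 967/1000 ≈ 0.967000
step 3 [3y] bond c/1=9/100: DF=(4789/4000 − 9/100·(0.969500+0.967000))/(1+9/100) = 1877/2000 ≈ 0.938500
step 4 [4y] zero: DF = P = 9317/10000 ≈ 0.931700
step 5 [5y] bond c/1=23/400: DF=(4800981/4000000 − 23/400·(0.969500+0.967000+0.938500+0.931700))/(1+23/400) = 116/125 ≈ 0.928000
step 6 [6y] swap r/1=1074/56273: DF=(1 − 1074/56273·(0.969500+0.967000+0.938500+0.931700+0.928000))/(1+1074/56273) = 4463/5000 ≈ 0.892600
step 7 [7y] swap r/1=1178/65095: DF=(1 − 1178/65095·(0.969500+0.967000+0.938500+0.931700+0.928000+0.892600))/(1+1178/65095) = 4411/5000 ≈ 0.882200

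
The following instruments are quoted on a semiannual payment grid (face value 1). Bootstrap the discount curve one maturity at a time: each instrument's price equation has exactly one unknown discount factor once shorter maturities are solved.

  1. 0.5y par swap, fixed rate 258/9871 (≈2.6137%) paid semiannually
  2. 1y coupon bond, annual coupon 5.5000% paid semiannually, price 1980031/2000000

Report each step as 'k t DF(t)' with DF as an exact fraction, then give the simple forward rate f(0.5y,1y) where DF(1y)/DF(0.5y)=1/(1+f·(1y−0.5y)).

step 1 [0.5y] swap r/2=129/9871: DF=(1 − 129/9871·(0))/(1+129/9871) = 9871/10000 ≈ 0.987100
step 2 [1y] bond c/2=11/400: DF=(1980031/2000000 − 11/400·(0.987100))/(1+11/400) = 9371/10000 ≈ 0.937100

1 1/2 9871/10000
2 1 9371/10000
f(0.5y,1y) = ((9871/10000)/(9371/10000) − 1)/(1/2) = 1000/9371 ≈ 10.6712%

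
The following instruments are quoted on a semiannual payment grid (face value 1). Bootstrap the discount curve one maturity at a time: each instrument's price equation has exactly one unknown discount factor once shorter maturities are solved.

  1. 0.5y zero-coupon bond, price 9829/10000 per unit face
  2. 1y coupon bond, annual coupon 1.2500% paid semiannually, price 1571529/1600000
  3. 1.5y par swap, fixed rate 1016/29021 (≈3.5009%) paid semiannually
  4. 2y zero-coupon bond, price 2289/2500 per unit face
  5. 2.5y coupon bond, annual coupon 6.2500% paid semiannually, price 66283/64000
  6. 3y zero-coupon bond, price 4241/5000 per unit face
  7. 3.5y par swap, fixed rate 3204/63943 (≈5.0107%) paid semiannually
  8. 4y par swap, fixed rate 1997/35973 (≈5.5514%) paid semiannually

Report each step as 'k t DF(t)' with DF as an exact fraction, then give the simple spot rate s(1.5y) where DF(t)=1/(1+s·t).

1 1/2 9829/10000
2 1 97/100
3 3/2 2373/2500
4 2 2289/2500
5 5/2 4443/5000
6 3 4241/5000
7 7/2 4199/5000
8 4 8003/10000
s(1.5y) = (1/(2373/2500) − 1)/(3/2) = 254/7119 ≈ 3.5679%

step 1 [0.5y] zero: DF = P = 9829/10000 ≈ 0.982900
step 2 [1y] bond c/2=1/160: DF=(1571529/1600000 − 1/160·(0.982900))/(1+1/160) = 97/100 ≈ 0.970000
step 3 [1.5y] swap r/2=508/29021: DF=(1 − 508/29021·(0.982900+0.970000))/(1+508/29021) = 2373/2500 ≈ 0.949200
step 4 [2y] zero: DF = P = 2289/2500 ≈ 0.915600
step 5 [2.5y] bond c/2=1/32: DF=(66283/64000 − 1/32·(0.982900+0.970000+0.949200+0.915600))/(1+1/32) = 4443/5000 ≈ 0.888600
step 6 [3y] zero: DF = P = 4241/5000 ≈ 0.848200
step 7 [3.5y] swap r/2=1602/63943: DF=(1 − 1602/63943·(0.982900+0.970000+0.949200+0.915600+0.888600+0.848200))/(1+1602/63943) = 4199/5000 ≈ 0.839800
step 8 [4y] swap r/2=1997/71946: DF=(1 − 1997/71946·(0.982900+0.970000+0.949200+0.915600+0.888600+0.848200+0.839800))/(1+1997/71946) = 8003/10000 ≈ 0.800300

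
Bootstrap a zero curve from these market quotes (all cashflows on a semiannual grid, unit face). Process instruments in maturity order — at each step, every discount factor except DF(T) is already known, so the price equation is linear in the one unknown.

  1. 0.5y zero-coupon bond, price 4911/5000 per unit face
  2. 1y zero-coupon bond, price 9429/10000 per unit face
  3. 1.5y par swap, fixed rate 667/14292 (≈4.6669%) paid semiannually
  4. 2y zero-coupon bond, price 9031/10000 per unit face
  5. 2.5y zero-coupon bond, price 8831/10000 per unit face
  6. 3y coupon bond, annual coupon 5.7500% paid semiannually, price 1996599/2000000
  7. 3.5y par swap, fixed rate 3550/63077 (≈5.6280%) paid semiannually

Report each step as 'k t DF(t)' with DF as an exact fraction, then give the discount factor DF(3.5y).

1 1/2 4911/5000
2 1 9429/10000
3 3/2 9333/10000
4 2 9031/10000
5 5/2 8831/10000
6 3 4203/5000
7 7/2 329/400
DF(3.5y) = 329/400 ≈ 0.822500

step 1 [0.5y] zero: DF = P = 4911/5000 ≈ 0.982200
step 2 [1y] zero: DF = P = 9429/10000 ≈ 0.942900
step 3 [1.5y] swap r/2=667/28584: DF=(1 − 667/28584·(0.982200+0.942900))/(1+667/28584) = 9333/10000 ≈ 0.933300
step 4 [2y] zero: DF = P = 9031/10000 ≈ 0.903100
step 5 [2.5y] zero: DF = P = 8831/10000 ≈ 0.883100
step 6 [3y] bond c/2=23/800: DF=(1996599/2000000 − 23/800·(0.982200+0.942900+0.933300+0.903100+0.883100))/(1+23/800) = 4203/5000 ≈ 0.840600
step 7 [3.5y] swap r/2=1775/63077: DF=(1 − 1775/63077·(0.982200+0.942900+0.933300+0.903100+0.883100+0.840600))/(1+1775/63077) = 329/400 ≈ 0.822500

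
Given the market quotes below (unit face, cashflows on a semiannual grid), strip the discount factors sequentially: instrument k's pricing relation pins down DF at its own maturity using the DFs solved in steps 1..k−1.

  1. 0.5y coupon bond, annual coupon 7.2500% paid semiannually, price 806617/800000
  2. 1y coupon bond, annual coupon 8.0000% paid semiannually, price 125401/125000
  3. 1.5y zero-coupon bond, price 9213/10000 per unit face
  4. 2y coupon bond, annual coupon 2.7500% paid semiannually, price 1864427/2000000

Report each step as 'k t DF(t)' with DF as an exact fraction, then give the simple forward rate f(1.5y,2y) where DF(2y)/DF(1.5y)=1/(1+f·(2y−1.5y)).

1 1/2 973/1000
2 1 1159/1250
3 3/2 9213/10000
4 2 8813/10000
f(1.5y,2y) = ((9213/10000)/(8813/10000) − 1)/(1/2) = 800/8813 ≈ 9.0775%

step 1 [0.5y] bond c/2=29/800: DF=(806617/800000 − 29/800·(0))/(1+29/800) = 973/1000 ≈ 0.973000
step 2 [1y] bond c/2=1/25: DF=(125401/125000 − 1/25·(0.973000))/(1+1/25) = 1159/1250 ≈ 0.927200
step 3 [1.5y] zero: DF = P = 9213/10000 ≈ 0.921300
step 4 [2y] bond c/2=11/800: DF=(1864427/2000000 − 11/800·(0.973000+0.927200+0.921300))/(1+11/800) = 8813/10000 ≈ 0.881300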